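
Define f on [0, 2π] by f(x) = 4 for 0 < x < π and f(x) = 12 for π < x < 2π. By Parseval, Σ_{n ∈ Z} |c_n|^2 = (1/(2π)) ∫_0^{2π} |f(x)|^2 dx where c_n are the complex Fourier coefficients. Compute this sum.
Σ |c_n|^2 = 80

Parseval equates the L^2 energy of f (normalised by 1/(2π)) with the ℓ^2 sum of its Fourier coefficients: (1/(2π)) ∫_0^{2π} |f|^2 = Σ |c_n|^2.
Compute the left side: (1/(2π)) [∫_0^π 4^2 dx + ∫_π^{2π} 12^2 dx] = (1/(2π)) · (16π + 144π) = (16 + 144)/2 = 80.
So Σ_{n ∈ Z} |c_n|^2 = 80.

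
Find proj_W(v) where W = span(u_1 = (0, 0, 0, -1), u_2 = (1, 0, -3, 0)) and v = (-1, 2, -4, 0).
proj_W(v) = (11/10, 0, -33/10, 0)

Set up U = [u_1 | ... | u_2] ∈ R^(4×2). The projector onto W = col(U) is P = U (U^T U)^(-1) U^T.
Compute U^T U =
  [1, 0]
  [0, 10],
and U^T v = (0, 11).
Solve U^T U · c = U^T v for the coefficients: c = (0, 11/10). The projection is proj_W(v) = U c.
Check: (v - proj_W(v)) · u_1 = 0  (should be 0).
Check: (v - proj_W(v)) · u_2 = 0  (should be 0).
Result: proj_W(v) = (11/10, 0, -33/10, 0).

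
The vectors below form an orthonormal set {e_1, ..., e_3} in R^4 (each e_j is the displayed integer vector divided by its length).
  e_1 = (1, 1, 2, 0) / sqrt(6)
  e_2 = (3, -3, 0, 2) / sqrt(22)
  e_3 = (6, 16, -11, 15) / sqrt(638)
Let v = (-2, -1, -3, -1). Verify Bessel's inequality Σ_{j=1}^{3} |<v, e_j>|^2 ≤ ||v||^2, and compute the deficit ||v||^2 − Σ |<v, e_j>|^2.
Σ |<v, e_j>|^2 = 429/29; ||v||^2 = 15; deficit = 6/29

Write each e_j = u_j / sqrt(<u_j, u_j>) where u_j is the displayed integer vector. Then <v, e_j> = <v, u_j> / sqrt(<u_j, u_j>), so |<v, e_j>|^2 = <v, u_j>^2 / <u_j, u_j>.
Coefficients: <v, e_1> = -9/sqrt(6), <v, e_2> = -5/sqrt(22), <v, e_3> = -10/sqrt(638).
Square and sum: Σ |<v, e_j>|^2 = 429/29.
Compute ||v||^2 = v·v = 15.
Deficit = 15 − 429/29 = 6/29 ≥ 0, confirming Bessel's inequality. (The deficit equals ||v − Σ <v,e_j> e_j||^2, the squared distance from v to span{e_j}.)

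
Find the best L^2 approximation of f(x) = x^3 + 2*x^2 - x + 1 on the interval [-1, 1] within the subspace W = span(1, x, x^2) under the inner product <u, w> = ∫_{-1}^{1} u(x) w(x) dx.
g(x) = 2*x^2 - 2*x/5 + 1

The best approximation g ∈ W is the orthogonal projection of f onto W. Writing g = a_0 + a_1 x + a_2 x^2, the coefficients solve the normal equations G · a = b where
  G_{ij} = <φ_i, φ_j> and b_i = <f, φ_i>, with φ_0 = 1, φ_1 = x, φ_2 = x^2.
G =
  [2, 0, 2/3]
  [0, 2/3, 0]
  [2/3, 0, 2/5],
b = (10/3, -4/15, 22/15).
Solving gives a_0 = 1, a_1 = -2/5, a_2 = 2, so
  g(x) = 2*x^2 - 2*x/5 + 1.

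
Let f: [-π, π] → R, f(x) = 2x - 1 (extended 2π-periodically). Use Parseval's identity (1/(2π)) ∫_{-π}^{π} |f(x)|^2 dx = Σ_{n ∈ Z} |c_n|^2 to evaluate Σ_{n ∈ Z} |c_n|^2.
Σ |c_n|^2 = 4π^2/3 + 1

Expand and integrate term by term over [-π, π]:
  ∫ (2x)^2 dx = 4·(2π^3/3); ∫ 2·2·(-1)·x dx = 0 (odd integrand); ∫ (-1)^2 dx = 1·2π.
So (1/(2π)) ∫_{-π}^{π} (2x - 1)^2 dx = 4π^2/3 + 1 = 4π^2/3 + 1.
Parseval ⇒ Σ |c_n|^2 = 4π^2/3 + 1.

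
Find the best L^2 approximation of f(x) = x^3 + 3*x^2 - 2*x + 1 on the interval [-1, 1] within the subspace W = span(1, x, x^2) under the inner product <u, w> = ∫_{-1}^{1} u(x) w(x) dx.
g(x) = 3*x^2 - 7*x/5 + 1

The best approximation g ∈ W is the orthogonal projection of f onto W. Writing g = a_0 + a_1 x + a_2 x^2, the coefficients solve the normal equations G · a = b where
  G_{ij} = <φ_i, φ_j> and b_i = <f, φ_i>, with φ_0 = 1, φ_1 = x, φ_2 = x^2.
G =
  [2, 0, 2/3]
  [0, 2/3, 0]
  [2/3, 0, 2/5],
b = (4, -14/15, 28/15).
Solving gives a_0 = 1, a_1 = -7/5, a_2 = 3, so
  g(x) = 3*x^2 - 7*x/5 + 1.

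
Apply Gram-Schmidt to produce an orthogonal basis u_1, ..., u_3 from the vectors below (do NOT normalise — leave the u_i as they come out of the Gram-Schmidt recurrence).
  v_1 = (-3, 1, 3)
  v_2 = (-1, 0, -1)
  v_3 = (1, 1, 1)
Orthogonal basis:
  u_1 = (-3, 1, 3)
  u_2 = (-1, 0, -1)
  u_3 = (3/19, 18/19, -3/19)

Apply the Gram-Schmidt recurrence
  u_1 = v_1
  u_i = v_i − Σ_{j<i} ((v_i · u_j) / (u_j · u_j)) · u_j.

Step by step this gives:
  u_1 = (-3, 1, 3)
  u_2 = (-1, 0, -1)
  u_3 = (3/19, 18/19, -3/19)

Orthogonality check:
  u_2 · u_1 = 0 (should be 0)
  u_3 · u_1 = 0 (should be 0)
  u_3 · u_2 = 0 (should be 0)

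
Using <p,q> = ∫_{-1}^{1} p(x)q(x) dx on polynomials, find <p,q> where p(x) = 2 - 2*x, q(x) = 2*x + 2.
<p,q> = 16/3

Expand the product: p(x)·q(x) = 4 - 4*x^2.
∫_{-1}^{1} of each monomial x^k gives [2/(k+1) if k even, 0 if k odd]. Integrating term-by-term (or equivalently evaluating the antiderivative F(x) = -4*x^3/3 + 4*x at the endpoints):
  F(1) − F(−1) = 8/3 − (-8/3) = 16/3.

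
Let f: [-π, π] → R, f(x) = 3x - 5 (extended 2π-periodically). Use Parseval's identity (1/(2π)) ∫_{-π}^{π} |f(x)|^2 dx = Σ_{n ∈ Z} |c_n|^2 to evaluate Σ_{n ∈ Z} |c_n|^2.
Σ |c_n|^2 = 3π^2 + 25

Expand and integrate term by term over [-π, π]:
  ∫ (3x)^2 dx = 9·(2π^3/3); ∫ 2·3·(-5)·x dx = 0 (odd integrand); ∫ (-5)^2 dx = 25·2π.
So (1/(2π)) ∫_{-π}^{π} (3x - 5)^2 dx = 9π^2/3 + 25 = 3π^2 + 25.
Parseval ⇒ Σ |c_n|^2 = 3π^2 + 25.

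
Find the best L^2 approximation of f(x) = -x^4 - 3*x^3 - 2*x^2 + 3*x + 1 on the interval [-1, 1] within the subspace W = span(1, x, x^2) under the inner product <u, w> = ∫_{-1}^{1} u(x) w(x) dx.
g(x) = -20*x^2/7 + 6*x/5 + 38/35

The best approximation g ∈ W is the orthogonal projection of f onto W. Writing g = a_0 + a_1 x + a_2 x^2, the coefficients solve the normal equations G · a = b where
  G_{ij} = <φ_i, φ_j> and b_i = <f, φ_i>, with φ_0 = 1, φ_1 = x, φ_2 = x^2.
G =
  [2, 0, 2/3]
  [0, 2/3, 0]
  [2/3, 0, 2/5],
b = (4/15, 4/5, -44/105).
Solving gives a_0 = 38/35, a_1 = 6/5, a_2 = -20/7, so
  g(x) = -20*x^2/7 + 6*x/5 + 38/35.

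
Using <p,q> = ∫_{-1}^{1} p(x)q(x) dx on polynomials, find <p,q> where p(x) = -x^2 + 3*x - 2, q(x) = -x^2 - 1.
<p,q> = 32/5

Expand the product: p(x)·q(x) = x^4 - 3*x^3 + 3*x^2 - 3*x + 2.
∫_{-1}^{1} of each monomial x^k gives [2/(k+1) if k even, 0 if k odd]. Integrating term-by-term (or equivalently evaluating the antiderivative F(x) = x^5/5 - 3*x^4/4 + x^3 - 3*x^2/2 + 2*x at the endpoints):
  F(1) − F(−1) = 19/20 − (-109/20) = 32/5.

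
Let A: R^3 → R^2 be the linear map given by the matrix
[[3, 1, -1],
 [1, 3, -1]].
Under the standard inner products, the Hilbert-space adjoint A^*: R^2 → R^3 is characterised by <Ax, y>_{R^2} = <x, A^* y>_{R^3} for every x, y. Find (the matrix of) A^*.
A^* = A^T =
[[3, 1],
 [1, 3],
 [-1, -1]]

For real matrices with standard dot products, the defining identity <Ax, y> = <x, A^* y> gives (Ax)^T y = x^T (A^*) y, i.e. x^T A^T y = x^T (A^*) y. Since this holds for all x, y, we must have A^* = A^T. Therefore
A^* =
[[3, 1],
 [1, 3],
 [-1, -1]].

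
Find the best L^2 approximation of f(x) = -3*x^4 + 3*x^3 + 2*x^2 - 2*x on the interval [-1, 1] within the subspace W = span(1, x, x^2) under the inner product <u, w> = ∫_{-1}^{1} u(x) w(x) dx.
g(x) = -4*x^2/7 - x/5 + 9/35

The best approximation g ∈ W is the orthogonal projection of f onto W. Writing g = a_0 + a_1 x + a_2 x^2, the coefficients solve the normal equations G · a = b where
  G_{ij} = <φ_i, φ_j> and b_i = <f, φ_i>, with φ_0 = 1, φ_1 = x, φ_2 = x^2.
G =
  [2, 0, 2/3]
  [0, 2/3, 0]
  [2/3, 0, 2/5],
b = (2/15, -2/15, -2/35).
Solving gives a_0 = 9/35, a_1 = -1/5, a_2 = -4/7, so
  g(x) = -4*x^2/7 - x/5 + 9/35.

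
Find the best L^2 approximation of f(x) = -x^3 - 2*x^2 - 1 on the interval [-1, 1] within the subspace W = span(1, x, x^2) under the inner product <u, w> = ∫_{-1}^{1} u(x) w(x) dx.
g(x) = -2*x^2 - 3*x/5 - 1

The best approximation g ∈ W is the orthogonal projection of f onto W. Writing g = a_0 + a_1 x + a_2 x^2, the coefficients solve the normal equations G · a = b where
  G_{ij} = <φ_i, φ_j> and b_i = <f, φ_i>, with φ_0 = 1, φ_1 = x, φ_2 = x^2.
G =
  [2, 0, 2/3]
  [0, 2/3, 0]
  [2/3, 0, 2/5],
b = (-10/3, -2/5, -22/15).
Solving gives a_0 = -1, a_1 = -3/5, a_2 = -2, so
  g(x) = -2*x^2 - 3*x/5 - 1.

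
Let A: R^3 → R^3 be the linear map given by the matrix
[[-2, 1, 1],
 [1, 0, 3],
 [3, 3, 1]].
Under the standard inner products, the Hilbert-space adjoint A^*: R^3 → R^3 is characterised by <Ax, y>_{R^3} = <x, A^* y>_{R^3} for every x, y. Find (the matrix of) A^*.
A^* = A^T =
[[-2, 1, 3],
 [1, 0, 3],
 [1, 3, 1]]

For real matrices with standard dot products, the defining identity <Ax, y> = <x, A^* y> gives (Ax)^T y = x^T (A^*) y, i.e. x^T A^T y = x^T (A^*) y. Since this holds for all x, y, we must have A^* = A^T. Therefore
A^* =
[[-2, 1, 3],
 [1, 0, 3],
 [1, 3, 1]].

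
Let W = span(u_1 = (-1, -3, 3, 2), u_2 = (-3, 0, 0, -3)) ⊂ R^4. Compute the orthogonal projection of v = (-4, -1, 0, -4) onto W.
proj_W(v) = (-21/5, -2/5, 2/5, -19/5)

Set up U = [u_1 | ... | u_2] ∈ R^(4×2). The projector onto W = col(U) is P = U (U^T U)^(-1) U^T.
Compute U^T U =
  [23, -3]
  [-3, 18],
and U^T v = (-1, 24).
Solve U^T U · c = U^T v for the coefficients: c = (2/15, 61/45). The projection is proj_W(v) = U c.
Check: (v - proj_W(v)) · u_1 = 0  (should be 0).
Check: (v - proj_W(v)) · u_2 = 0  (should be 0).
Result: proj_W(v) = (-21/5, -2/5, 2/5, -19/5).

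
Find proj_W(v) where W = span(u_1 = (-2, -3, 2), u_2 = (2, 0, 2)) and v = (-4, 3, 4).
proj_W(v) = (-14/17, -21/17, 14/17)

Set up U = [u_1 | ... | u_2] ∈ R^(3×2). The projector onto W = col(U) is P = U (U^T U)^(-1) U^T.
Compute U^T U =
  [17, 0]
  [0, 8],
and U^T v = (7, 0).
Solve U^T U · c = U^T v for the coefficients: c = (7/17, 0). The projection is proj_W(v) = U c.
Check: (v - proj_W(v)) · u_1 = 0  (should be 0).
Check: (v - proj_W(v)) · u_2 = 0  (should be 0).
Result: proj_W(v) = (-14/17, -21/17, 14/17).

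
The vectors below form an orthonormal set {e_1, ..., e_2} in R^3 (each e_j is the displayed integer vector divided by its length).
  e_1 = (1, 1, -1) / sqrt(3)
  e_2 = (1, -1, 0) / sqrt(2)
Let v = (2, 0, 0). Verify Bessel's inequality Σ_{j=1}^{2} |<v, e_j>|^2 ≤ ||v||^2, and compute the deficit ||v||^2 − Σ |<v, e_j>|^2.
Σ |<v, e_j>|^2 = 10/3; ||v||^2 = 4; deficit = 2/3

Write each e_j = u_j / sqrt(<u_j, u_j>) where u_j is the displayed integer vector. Then <v, e_j> = <v, u_j> / sqrt(<u_j, u_j>), so |<v, e_j>|^2 = <v, u_j>^2 / <u_j, u_j>.
Coefficients: <v, e_1> = 2/sqrt(3), <v, e_2> = 2/sqrt(2).
Square and sum: Σ |<v, e_j>|^2 = 10/3.
Compute ||v||^2 = v·v = 4.
Deficit = 4 − 10/3 = 2/3 ≥ 0, confirming Bessel's inequality. (The deficit equals ||v − Σ <v,e_j> e_j||^2, the squared distance from v to span{e_j}.)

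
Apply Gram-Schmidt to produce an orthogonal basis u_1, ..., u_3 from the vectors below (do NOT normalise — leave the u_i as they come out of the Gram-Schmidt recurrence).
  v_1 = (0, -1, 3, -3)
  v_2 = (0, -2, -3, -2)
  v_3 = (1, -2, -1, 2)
Orthogonal basis:
  u_1 = (0, -1, 3, -3)
  u_2 = (0, -39/19, -54/19, -41/19)
  u_3 = (1, -330/161, 88/161, 198/161)

Apply the Gram-Schmidt recurrence
  u_1 = v_1
  u_i = v_i − Σ_{j<i} ((v_i · u_j) / (u_j · u_j)) · u_j.

Step by step this gives:
  u_1 = (0, -1, 3, -3)
  u_2 = (0, -39/19, -54/19, -41/19)
  u_3 = (1, -330/161, 88/161, 198/161)

Orthogonality check:
  u_2 · u_1 = 0 (should be 0)
  u_3 · u_1 = 0 (should be 0)
  u_3 · u_2 = 0 (should be 0)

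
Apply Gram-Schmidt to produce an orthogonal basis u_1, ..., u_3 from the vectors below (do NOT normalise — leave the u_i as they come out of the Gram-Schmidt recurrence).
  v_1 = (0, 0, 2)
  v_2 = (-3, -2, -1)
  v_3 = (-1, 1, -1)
Orthogonal basis:
  u_1 = (0, 0, 2)
  u_2 = (-3, -2, 0)
  u_3 = (-10/13, 15/13, 0)

Apply the Gram-Schmidt recurrence
  u_1 = v_1
  u_i = v_i − Σ_{j<i} ((v_i · u_j) / (u_j · u_j)) · u_j.

Step by step this gives:
  u_1 = (0, 0, 2)
  u_2 = (-3, -2, 0)
  u_3 = (-10/13, 15/13, 0)

Orthogonality check:
  u_2 · u_1 = 0 (should be 0)
  u_3 · u_1 = 0 (should be 0)
  u_3 · u_2 = 0 (should be 0)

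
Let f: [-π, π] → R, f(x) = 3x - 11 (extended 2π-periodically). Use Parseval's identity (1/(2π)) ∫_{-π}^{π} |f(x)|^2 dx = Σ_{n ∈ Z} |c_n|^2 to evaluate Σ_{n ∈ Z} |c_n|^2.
Σ |c_n|^2 = 3π^2 + 121

Expand and integrate term by term over [-π, π]:
  ∫ (3x)^2 dx = 9·(2π^3/3); ∫ 2·3·(-11)·x dx = 0 (odd integrand); ∫ (-11)^2 dx = 121·2π.
So (1/(2π)) ∫_{-π}^{π} (3x - 11)^2 dx = 9π^2/3 + 121 = 3π^2 + 121.
Parseval ⇒ Σ |c_n|^2 = 3π^2 + 121.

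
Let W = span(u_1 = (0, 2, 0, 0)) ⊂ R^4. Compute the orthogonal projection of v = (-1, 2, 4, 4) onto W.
proj_W(v) = (0, 2, 0, 0)

Set up U = [u_1 | ... | u_1] ∈ R^(4×1). The projector onto W = col(U) is P = U (U^T U)^(-1) U^T.
Compute U^T U =
  [4],
and U^T v = (4).
Solve U^T U · c = U^T v for the coefficients: c = (1). The projection is proj_W(v) = U c.
Check: (v - proj_W(v)) · u_1 = 0  (should be 0).
Result: proj_W(v) = (0, 2, 0, 0).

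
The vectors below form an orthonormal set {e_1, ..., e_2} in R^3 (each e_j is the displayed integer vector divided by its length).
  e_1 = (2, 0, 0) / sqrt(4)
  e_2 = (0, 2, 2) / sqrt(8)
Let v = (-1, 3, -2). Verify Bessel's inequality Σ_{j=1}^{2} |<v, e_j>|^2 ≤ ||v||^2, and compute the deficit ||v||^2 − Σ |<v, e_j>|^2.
Σ |<v, e_j>|^2 = 3/2; ||v||^2 = 14; deficit = 25/2

Write each e_j = u_j / sqrt(<u_j, u_j>) where u_j is the displayed integer vector. Then <v, e_j> = <v, u_j> / sqrt(<u_j, u_j>), so |<v, e_j>|^2 = <v, u_j>^2 / <u_j, u_j>.
Coefficients: <v, e_1> = -2/sqrt(4), <v, e_2> = 2/sqrt(8).
Square and sum: Σ |<v, e_j>|^2 = 3/2.
Compute ||v||^2 = v·v = 14.
Deficit = 14 − 3/2 = 25/2 ≥ 0, confirming Bessel's inequality. (The deficit equals ||v − Σ <v,e_j> e_j||^2, the squared distance from v to span{e_j}.)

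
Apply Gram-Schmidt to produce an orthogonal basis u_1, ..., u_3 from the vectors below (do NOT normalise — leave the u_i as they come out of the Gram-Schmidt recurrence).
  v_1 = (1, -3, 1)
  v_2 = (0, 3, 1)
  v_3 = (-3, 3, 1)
Orthogonal basis:
  u_1 = (1, -3, 1)
  u_2 = (8/11, 9/11, 19/11)
  u_3 = (-54/23, -9/23, 27/23)

Apply the Gram-Schmidt recurrence
  u_1 = v_1
  u_i = v_i − Σ_{j<i} ((v_i · u_j) / (u_j · u_j)) · u_j.

Step by step this gives:
  u_1 = (1, -3, 1)
  u_2 = (8/11, 9/11, 19/11)
  u_3 = (-54/23, -9/23, 27/23)

Orthogonality check:
  u_2 · u_1 = 0 (should be 0)
  u_3 · u_1 = 0 (should be 0)
  u_3 · u_2 = 0 (should be 0)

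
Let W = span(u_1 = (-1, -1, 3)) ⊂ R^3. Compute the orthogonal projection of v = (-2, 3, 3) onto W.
proj_W(v) = (-8/11, -8/11, 24/11)

Set up U = [u_1 | ... | u_1] ∈ R^(3×1). The projector onto W = col(U) is P = U (U^T U)^(-1) U^T.
Compute U^T U =
  [11],
and U^T v = (8).
Solve U^T U · c = U^T v for the coefficients: c = (8/11). The projection is proj_W(v) = U c.
Check: (v - proj_W(v)) · u_1 = 0  (should be 0).
Result: proj_W(v) = (-8/11, -8/11, 24/11).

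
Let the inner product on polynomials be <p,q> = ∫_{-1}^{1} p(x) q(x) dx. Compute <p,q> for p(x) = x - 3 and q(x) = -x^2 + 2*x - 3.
<p,q> = 64/3

Expand the product: p(x)·q(x) = -x^3 + 5*x^2 - 9*x + 9.
∫_{-1}^{1} of each monomial x^k gives [2/(k+1) if k even, 0 if k odd]. Integrating term-by-term (or equivalently evaluating the antiderivative F(x) = -x^4/4 + 5*x^3/3 - 9*x^2/2 + 9*x at the endpoints):
  F(1) − F(−1) = 71/12 − (-185/12) = 64/3.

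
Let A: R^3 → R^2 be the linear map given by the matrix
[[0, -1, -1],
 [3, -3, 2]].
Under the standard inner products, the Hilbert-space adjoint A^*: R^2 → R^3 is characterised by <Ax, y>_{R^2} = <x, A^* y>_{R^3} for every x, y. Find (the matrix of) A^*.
A^* = A^T =
[[0, 3],
 [-1, -3],
 [-1, 2]]

For real matrices with standard dot products, the defining identity <Ax, y> = <x, A^* y> gives (Ax)^T y = x^T (A^*) y, i.e. x^T A^T y = x^T (A^*) y. Since this holds for all x, y, we must have A^* = A^T. Therefore
A^* =
[[0, 3],
 [-1, -3],
 [-1, 2]].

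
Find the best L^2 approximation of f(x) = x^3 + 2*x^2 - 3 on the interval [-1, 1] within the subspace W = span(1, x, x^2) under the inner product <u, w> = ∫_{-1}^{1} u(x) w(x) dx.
g(x) = 2*x^2 + 3*x/5 - 3

The best approximation g ∈ W is the orthogonal projection of f onto W. Writing g = a_0 + a_1 x + a_2 x^2, the coefficients solve the normal equations G · a = b where
  G_{ij} = <φ_i, φ_j> and b_i = <f, φ_i>, with φ_0 = 1, φ_1 = x, φ_2 = x^2.
G =
  [2, 0, 2/3]
  [0, 2/3, 0]
  [2/3, 0, 2/5],
b = (-14/3, 2/5, -6/5).
Solving gives a_0 = -3, a_1 = 3/5, a_2 = 2, so
  g(x) = 2*x^2 + 3*x/5 - 3.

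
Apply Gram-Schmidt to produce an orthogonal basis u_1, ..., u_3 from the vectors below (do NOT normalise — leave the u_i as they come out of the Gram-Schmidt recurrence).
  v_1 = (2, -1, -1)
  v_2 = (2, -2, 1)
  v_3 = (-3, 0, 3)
Orthogonal basis:
  u_1 = (2, -1, -1)
  u_2 = (1/3, -7/6, 11/6)
  u_3 = (-9/29, -12/29, -6/29)

Apply the Gram-Schmidt recurrence
  u_1 = v_1
  u_i = v_i − Σ_{j<i} ((v_i · u_j) / (u_j · u_j)) · u_j.

Step by step this gives:
  u_1 = (2, -1, -1)
  u_2 = (1/3, -7/6, 11/6)
  u_3 = (-9/29, -12/29, -6/29)

Orthogonality check:
  u_2 · u_1 = 0 (should be 0)
  u_3 · u_1 = 0 (should be 0)
  u_3 · u_2 = 0 (should be 0)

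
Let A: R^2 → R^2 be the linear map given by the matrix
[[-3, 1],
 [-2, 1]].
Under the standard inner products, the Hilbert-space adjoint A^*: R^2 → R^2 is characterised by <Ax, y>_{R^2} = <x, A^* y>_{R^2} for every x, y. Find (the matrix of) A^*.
A^* = A^T =
[[-3, -2],
 [1, 1]]

For real matrices with standard dot products, the defining identity <Ax, y> = <x, A^* y> gives (Ax)^T y = x^T (A^*) y, i.e. x^T A^T y = x^T (A^*) y. Since this holds for all x, y, we must have A^* = A^T. Therefore
A^* =
[[-3, -2],
 [1, 1]].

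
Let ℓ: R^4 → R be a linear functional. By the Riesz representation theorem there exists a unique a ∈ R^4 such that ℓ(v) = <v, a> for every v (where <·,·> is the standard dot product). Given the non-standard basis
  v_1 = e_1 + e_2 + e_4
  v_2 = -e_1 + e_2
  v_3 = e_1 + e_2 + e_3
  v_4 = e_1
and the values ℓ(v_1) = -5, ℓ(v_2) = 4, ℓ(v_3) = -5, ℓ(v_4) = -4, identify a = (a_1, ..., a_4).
a = (-4, 0, -1, -1)

Write a = (a_1, ..., a_4) in the standard basis. For each basis vector v_i, ℓ(v_i) = <v_i, a> is a linear equation in the a_j's. Collect the n equations into a matrix system V a = ℓ, where row i of V is v_i (expressed in the standard basis). Since V is invertible (lower-triangular with 1s on the diagonal, up to permutation), solve by back-substitution:
  V =
[[1, 1, 0, 1],
 [-1, 1, 0, 0],
 [1, 1, 1, 0],
 [1, 0, 0, 0]]
  V a = (-5, 4, -5, -4)
Solving gives a = (-4, 0, -1, -1).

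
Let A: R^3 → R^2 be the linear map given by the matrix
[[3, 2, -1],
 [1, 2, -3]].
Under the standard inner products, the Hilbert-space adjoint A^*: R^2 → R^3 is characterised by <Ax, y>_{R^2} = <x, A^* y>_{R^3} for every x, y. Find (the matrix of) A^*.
A^* = A^T =
[[3, 1],
 [2, 2],
 [-1, -3]]

For real matrices with standard dot products, the defining identity <Ax, y> = <x, A^* y> gives (Ax)^T y = x^T (A^*) y, i.e. x^T A^T y = x^T (A^*) y. Since this holds for all x, y, we must have A^* = A^T. Therefore
A^* =
[[3, 1],
 [2, 2],
 [-1, -3]].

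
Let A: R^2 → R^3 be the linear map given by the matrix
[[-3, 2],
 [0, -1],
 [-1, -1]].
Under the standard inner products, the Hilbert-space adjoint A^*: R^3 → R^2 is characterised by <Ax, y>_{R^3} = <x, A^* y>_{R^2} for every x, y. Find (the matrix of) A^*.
A^* = A^T =
[[-3, 0, -1],
 [2, -1, -1]]

For real matrices with standard dot products, the defining identity <Ax, y> = <x, A^* y> gives (Ax)^T y = x^T (A^*) y, i.e. x^T A^T y = x^T (A^*) y. Since this holds for all x, y, we must have A^* = A^T. Therefore
A^* =
[[-3, 0, -1],
 [2, -1, -1]].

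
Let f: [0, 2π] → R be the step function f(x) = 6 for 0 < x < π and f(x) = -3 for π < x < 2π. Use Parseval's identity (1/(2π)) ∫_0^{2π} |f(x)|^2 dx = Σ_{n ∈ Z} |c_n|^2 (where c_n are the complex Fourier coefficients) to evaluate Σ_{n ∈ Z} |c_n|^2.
Σ |c_n|^2 = 45/2

Parseval equates the L^2 energy of f (normalised by 1/(2π)) with the ℓ^2 sum of its Fourier coefficients: (1/(2π)) ∫_0^{2π} |f|^2 = Σ |c_n|^2.
Compute the left side: (1/(2π)) [∫_0^π 6^2 dx + ∫_π^{2π} (-3)^2 dx] = (1/(2π)) · (36π + 9π) = (36 + 9)/2 = 45/2.
So Σ_{n ∈ Z} |c_n|^2 = 45/2.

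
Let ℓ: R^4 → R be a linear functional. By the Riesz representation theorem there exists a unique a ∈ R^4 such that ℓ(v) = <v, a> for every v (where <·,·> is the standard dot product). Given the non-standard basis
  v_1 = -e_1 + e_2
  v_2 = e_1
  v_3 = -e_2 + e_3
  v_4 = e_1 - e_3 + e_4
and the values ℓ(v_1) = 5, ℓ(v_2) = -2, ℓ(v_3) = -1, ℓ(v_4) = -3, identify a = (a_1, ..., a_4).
a = (-2, 3, 2, 1)

Write a = (a_1, ..., a_4) in the standard basis. For each basis vector v_i, ℓ(v_i) = <v_i, a> is a linear equation in the a_j's. Collect the n equations into a matrix system V a = ℓ, where row i of V is v_i (expressed in the standard basis). Since V is invertible (lower-triangular with 1s on the diagonal, up to permutation), solve by back-substitution:
  V =
[[-1, 1, 0, 0],
 [1, 0, 0, 0],
 [0, -1, 1, 0],
 [1, 0, -1, 1]]
  V a = (5, -2, -1, -3)
Solving gives a = (-2, 3, 2, 1).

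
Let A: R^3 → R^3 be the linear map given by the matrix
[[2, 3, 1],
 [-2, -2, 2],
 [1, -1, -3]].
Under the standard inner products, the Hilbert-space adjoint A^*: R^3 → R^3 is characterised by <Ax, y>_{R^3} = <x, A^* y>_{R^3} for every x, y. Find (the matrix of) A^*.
A^* = A^T =
[[2, -2, 1],
 [3, -2, -1],
 [1, 2, -3]]

For real matrices with standard dot products, the defining identity <Ax, y> = <x, A^* y> gives (Ax)^T y = x^T (A^*) y, i.e. x^T A^T y = x^T (A^*) y. Since this holds for all x, y, we must have A^* = A^T. Therefore
A^* =
[[2, -2, 1],
 [3, -2, -1],
 [1, 2, -3]].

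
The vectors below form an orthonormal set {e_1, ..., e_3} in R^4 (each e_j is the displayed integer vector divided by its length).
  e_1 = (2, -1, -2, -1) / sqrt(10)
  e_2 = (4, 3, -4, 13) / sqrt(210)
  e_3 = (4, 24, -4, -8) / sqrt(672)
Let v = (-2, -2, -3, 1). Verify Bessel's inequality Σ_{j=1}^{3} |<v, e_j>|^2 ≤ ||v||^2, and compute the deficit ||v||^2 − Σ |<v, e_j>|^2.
Σ |<v, e_j>|^2 = 11/2; ||v||^2 = 18; deficit = 25/2

Write each e_j = u_j / sqrt(<u_j, u_j>) where u_j is the displayed integer vector. Then <v, e_j> = <v, u_j> / sqrt(<u_j, u_j>), so |<v, e_j>|^2 = <v, u_j>^2 / <u_j, u_j>.
Coefficients: <v, e_1> = 3/sqrt(10), <v, e_2> = 11/sqrt(210), <v, e_3> = -52/sqrt(672).
Square and sum: Σ |<v, e_j>|^2 = 11/2.
Compute ||v||^2 = v·v = 18.
Deficit = 18 − 11/2 = 25/2 ≥ 0, confirming Bessel's inequality. (The deficit equals ||v − Σ <v,e_j> e_j||^2, the squared distance from v to span{e_j}.)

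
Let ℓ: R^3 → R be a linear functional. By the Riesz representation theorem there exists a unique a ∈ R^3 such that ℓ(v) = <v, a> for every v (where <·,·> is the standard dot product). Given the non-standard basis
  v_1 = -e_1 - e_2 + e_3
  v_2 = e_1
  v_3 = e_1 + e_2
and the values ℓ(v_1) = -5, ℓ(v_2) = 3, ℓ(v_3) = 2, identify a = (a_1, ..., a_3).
a = (3, -1, -3)

Write a = (a_1, ..., a_3) in the standard basis. For each basis vector v_i, ℓ(v_i) = <v_i, a> is a linear equation in the a_j's. Collect the n equations into a matrix system V a = ℓ, where row i of V is v_i (expressed in the standard basis). Since V is invertible (lower-triangular with 1s on the diagonal, up to permutation), solve by back-substitution:
  V =
[[-1, -1, 1],
 [1, 0, 0],
 [1, 1, 0]]
  V a = (-5, 3, 2)
Solving gives a = (3, -1, -3).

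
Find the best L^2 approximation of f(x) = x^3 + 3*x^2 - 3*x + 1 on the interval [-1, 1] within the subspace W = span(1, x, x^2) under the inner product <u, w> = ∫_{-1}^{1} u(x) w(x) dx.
g(x) = 3*x^2 - 12*x/5 + 1

The best approximation g ∈ W is the orthogonal projection of f onto W. Writing g = a_0 + a_1 x + a_2 x^2, the coefficients solve the normal equations G · a = b where
  G_{ij} = <φ_i, φ_j> and b_i = <f, φ_i>, with φ_0 = 1, φ_1 = x, φ_2 = x^2.
G =
  [2, 0, 2/3]
  [0, 2/3, 0]
  [2/3, 0, 2/5],
b = (4, -8/5, 28/15).
Solving gives a_0 = 1, a_1 = -12/5, a_2 = 3, so
  g(x) = 3*x^2 - 12*x/5 + 1.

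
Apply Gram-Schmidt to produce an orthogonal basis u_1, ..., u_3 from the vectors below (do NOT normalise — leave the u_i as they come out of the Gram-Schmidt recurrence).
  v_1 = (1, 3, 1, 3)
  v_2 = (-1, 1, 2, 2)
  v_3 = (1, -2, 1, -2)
Orthogonal basis:
  u_1 = (1, 3, 1, 3)
  u_2 = (-3/2, -1/2, 3/2, 1/2)
  u_3 = (3/2, -1/2, 3/2, -1/2)

Apply the Gram-Schmidt recurrence
  u_1 = v_1
  u_i = v_i − Σ_{j<i} ((v_i · u_j) / (u_j · u_j)) · u_j.

Step by step this gives:
  u_1 = (1, 3, 1, 3)
  u_2 = (-3/2, -1/2, 3/2, 1/2)
  u_3 = (3/2, -1/2, 3/2, -1/2)

Orthogonality check:
  u_2 · u_1 = 0 (should be 0)
  u_3 · u_1 = 0 (should be 0)
  u_3 · u_2 = 0 (should be 0)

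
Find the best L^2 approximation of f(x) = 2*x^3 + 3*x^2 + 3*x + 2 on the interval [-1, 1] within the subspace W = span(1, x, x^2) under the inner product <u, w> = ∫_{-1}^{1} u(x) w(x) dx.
g(x) = 3*x^2 + 21*x/5 + 2

The best approximation g ∈ W is the orthogonal projection of f onto W. Writing g = a_0 + a_1 x + a_2 x^2, the coefficients solve the normal equations G · a = b where
  G_{ij} = <φ_i, φ_j> and b_i = <f, φ_i>, with φ_0 = 1, φ_1 = x, φ_2 = x^2.
G =
  [2, 0, 2/3]
  [0, 2/3, 0]
  [2/3, 0, 2/5],
b = (6, 14/5, 38/15).
Solving gives a_0 = 2, a_1 = 21/5, a_2 = 3, so
  g(x) = 3*x^2 + 21*x/5 + 2.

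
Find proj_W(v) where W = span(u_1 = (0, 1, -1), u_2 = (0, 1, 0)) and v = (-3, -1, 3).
proj_W(v) = (0, -1, 3)

Set up U = [u_1 | ... | u_2] ∈ R^(3×2). The projector onto W = col(U) is P = U (U^T U)^(-1) U^T.
Compute U^T U =
  [2, 1]
  [1, 1],
and U^T v = (-4, -1).
Solve U^T U · c = U^T v for the coefficients: c = (-3, 2). The projection is proj_W(v) = U c.
Check: (v - proj_W(v)) · u_1 = 0  (should be 0).
Check: (v - proj_W(v)) · u_2 = 0  (should be 0).
Result: proj_W(v) = (0, -1, 3).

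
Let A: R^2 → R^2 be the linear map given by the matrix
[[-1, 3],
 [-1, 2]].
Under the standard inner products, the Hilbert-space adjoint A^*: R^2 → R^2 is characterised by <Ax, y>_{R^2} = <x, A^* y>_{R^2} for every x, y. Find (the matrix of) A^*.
A^* = A^T =
[[-1, -1],
 [3, 2]]

For real matrices with standard dot products, the defining identity <Ax, y> = <x, A^* y> gives (Ax)^T y = x^T (A^*) y, i.e. x^T A^T y = x^T (A^*) y. Since this holds for all x, y, we must have A^* = A^T. Therefore
A^* =
[[-1, -1],
 [3, 2]].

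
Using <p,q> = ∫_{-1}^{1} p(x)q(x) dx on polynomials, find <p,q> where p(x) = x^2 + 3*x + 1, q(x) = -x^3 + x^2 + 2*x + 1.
<p,q> = 98/15

Expand the product: p(x)·q(x) = -x^5 - 2*x^4 + 4*x^3 + 8*x^2 + 5*x + 1.
∫_{-1}^{1} of each monomial x^k gives [2/(k+1) if k even, 0 if k odd]. Integrating term-by-term (or equivalently evaluating the antiderivative F(x) = -x^6/6 - 2*x^5/5 + x^4 + 8*x^3/3 + 5*x^2/2 + x at the endpoints):
  F(1) − F(−1) = 33/5 − (1/15) = 98/15.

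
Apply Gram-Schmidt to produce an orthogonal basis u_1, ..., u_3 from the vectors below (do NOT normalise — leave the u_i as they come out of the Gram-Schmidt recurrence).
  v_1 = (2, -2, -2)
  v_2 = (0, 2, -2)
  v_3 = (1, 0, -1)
Orthogonal basis:
  u_1 = (2, -2, -2)
  u_2 = (0, 2, -2)
  u_3 = (1/3, 1/6, 1/6)

Apply the Gram-Schmidt recurrence
  u_1 = v_1
  u_i = v_i − Σ_{j<i} ((v_i · u_j) / (u_j · u_j)) · u_j.

Step by step this gives:
  u_1 = (2, -2, -2)
  u_2 = (0, 2, -2)
  u_3 = (1/3, 1/6, 1/6)

Orthogonality check:
  u_2 · u_1 = 0 (should be 0)
  u_3 · u_1 = 0 (should be 0)
  u_3 · u_2 = 0 (should be 0)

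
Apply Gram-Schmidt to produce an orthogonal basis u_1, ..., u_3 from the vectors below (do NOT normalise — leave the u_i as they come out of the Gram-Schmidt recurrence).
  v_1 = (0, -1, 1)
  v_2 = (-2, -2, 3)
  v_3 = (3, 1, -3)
Orthogonal basis:
  u_1 = (0, -1, 1)
  u_2 = (-2, 1/2, 1/2)
  u_3 = (-1/9, -2/9, -2/9)

Apply the Gram-Schmidt recurrence
  u_1 = v_1
  u_i = v_i − Σ_{j<i} ((v_i · u_j) / (u_j · u_j)) · u_j.

Step by step this gives:
  u_1 = (0, -1, 1)
  u_2 = (-2, 1/2, 1/2)
  u_3 = (-1/9, -2/9, -2/9)

Orthogonality check:
  u_2 · u_1 = 0 (should be 0)
  u_3 · u_1 = 0 (should be 0)
  u_3 · u_2 = 0 (should be 0)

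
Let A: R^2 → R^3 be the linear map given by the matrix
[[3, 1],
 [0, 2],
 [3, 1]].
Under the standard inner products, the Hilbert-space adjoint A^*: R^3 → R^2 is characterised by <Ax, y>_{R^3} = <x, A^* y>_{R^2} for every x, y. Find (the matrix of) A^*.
A^* = A^T =
[[3, 0, 3],
 [1, 2, 1]]

For real matrices with standard dot products, the defining identity <Ax, y> = <x, A^* y> gives (Ax)^T y = x^T (A^*) y, i.e. x^T A^T y = x^T (A^*) y. Since this holds for all x, y, we must have A^* = A^T. Therefore
A^* =
[[3, 0, 3],
 [1, 2, 1]].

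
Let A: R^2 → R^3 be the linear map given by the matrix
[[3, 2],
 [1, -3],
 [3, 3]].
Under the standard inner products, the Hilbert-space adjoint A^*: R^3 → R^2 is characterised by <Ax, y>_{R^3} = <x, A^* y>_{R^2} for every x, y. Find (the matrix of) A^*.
A^* = A^T =
[[3, 1, 3],
 [2, -3, 3]]

For real matrices with standard dot products, the defining identity <Ax, y> = <x, A^* y> gives (Ax)^T y = x^T (A^*) y, i.e. x^T A^T y = x^T (A^*) y. Since this holds for all x, y, we must have A^* = A^T. Therefore
A^* =
[[3, 1, 3],
 [2, -3, 3]].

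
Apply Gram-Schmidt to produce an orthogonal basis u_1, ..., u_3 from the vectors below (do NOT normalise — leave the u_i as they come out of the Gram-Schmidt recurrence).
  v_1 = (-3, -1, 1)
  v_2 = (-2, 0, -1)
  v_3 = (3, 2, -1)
Orthogonal basis:
  u_1 = (-3, -1, 1)
  u_2 = (-7/11, 5/11, -16/11)
  u_3 = (-1/6, 5/6, 1/3)

Apply the Gram-Schmidt recurrence
  u_1 = v_1
  u_i = v_i − Σ_{j<i} ((v_i · u_j) / (u_j · u_j)) · u_j.

Step by step this gives:
  u_1 = (-3, -1, 1)
  u_2 = (-7/11, 5/11, -16/11)
  u_3 = (-1/6, 5/6, 1/3)

Orthogonality check:
  u_2 · u_1 = 0 (should be 0)
  u_3 · u_1 = 0 (should be 0)
  u_3 · u_2 = 0 (should be 0)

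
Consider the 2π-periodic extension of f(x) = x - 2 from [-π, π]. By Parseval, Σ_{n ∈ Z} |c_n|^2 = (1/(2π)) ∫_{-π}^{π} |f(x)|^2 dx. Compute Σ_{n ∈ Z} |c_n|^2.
Σ |c_n|^2 = π^2/3 + 4

Expand and integrate term by term over [-π, π]:
  ∫ (x)^2 dx = 1·(2π^3/3); ∫ 2·1·(-2)·x dx = 0 (odd integrand); ∫ (-2)^2 dx = 4·2π.
So (1/(2π)) ∫_{-π}^{π} (x - 2)^2 dx = 1π^2/3 + 4 = π^2/3 + 4.
Parseval ⇒ Σ |c_n|^2 = π^2/3 + 4.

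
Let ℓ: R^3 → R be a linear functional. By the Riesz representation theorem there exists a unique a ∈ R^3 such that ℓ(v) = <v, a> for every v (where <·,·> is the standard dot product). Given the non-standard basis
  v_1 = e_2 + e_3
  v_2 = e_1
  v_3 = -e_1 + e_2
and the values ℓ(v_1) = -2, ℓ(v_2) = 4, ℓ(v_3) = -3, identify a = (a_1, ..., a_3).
a = (4, 1, -3)

Write a = (a_1, ..., a_3) in the standard basis. For each basis vector v_i, ℓ(v_i) = <v_i, a> is a linear equation in the a_j's. Collect the n equations into a matrix system V a = ℓ, where row i of V is v_i (expressed in the standard basis). Since V is invertible (lower-triangular with 1s on the diagonal, up to permutation), solve by back-substitution:
  V =
[[0, 1, 1],
 [1, 0, 0],
 [-1, 1, 0]]
  V a = (-2, 4, -3)
Solving gives a = (4, 1, -3).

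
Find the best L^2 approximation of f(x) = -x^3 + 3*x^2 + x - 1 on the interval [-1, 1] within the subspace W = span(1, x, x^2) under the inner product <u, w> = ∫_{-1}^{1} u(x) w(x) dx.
g(x) = 3*x^2 + 2*x/5 - 1

The best approximation g ∈ W is the orthogonal projection of f onto W. Writing g = a_0 + a_1 x + a_2 x^2, the coefficients solve the normal equations G · a = b where
  G_{ij} = <φ_i, φ_j> and b_i = <f, φ_i>, with φ_0 = 1, φ_1 = x, φ_2 = x^2.
G =
  [2, 0, 2/3]
  [0, 2/3, 0]
  [2/3, 0, 2/5],
b = (0, 4/15, 8/15).
Solving gives a_0 = -1, a_1 = 2/5, a_2 = 3, so
  g(x) = 3*x^2 + 2*x/5 - 1.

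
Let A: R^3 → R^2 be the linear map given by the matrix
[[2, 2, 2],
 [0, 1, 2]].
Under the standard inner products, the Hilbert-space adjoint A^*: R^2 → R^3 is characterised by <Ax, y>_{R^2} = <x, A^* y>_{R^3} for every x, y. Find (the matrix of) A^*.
A^* = A^T =
[[2, 0],
 [2, 1],
 [2, 2]]

For real matrices with standard dot products, the defining identity <Ax, y> = <x, A^* y> gives (Ax)^T y = x^T (A^*) y, i.e. x^T A^T y = x^T (A^*) y. Since this holds for all x, y, we must have A^* = A^T. Therefore
A^* =
[[2, 0],
 [2, 1],
 [2, 2]].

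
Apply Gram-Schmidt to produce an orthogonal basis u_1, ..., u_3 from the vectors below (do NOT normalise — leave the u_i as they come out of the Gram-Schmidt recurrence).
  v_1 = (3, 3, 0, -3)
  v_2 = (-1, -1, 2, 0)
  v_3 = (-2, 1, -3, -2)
Orthogonal basis:
  u_1 = (3, 3, 0, -3)
  u_2 = (-1/3, -1/3, 2, -2/3)
  u_3 = (-37/14, 5/14, -8/7, -16/7)

Apply the Gram-Schmidt recurrence
  u_1 = v_1
  u_i = v_i − Σ_{j<i} ((v_i · u_j) / (u_j · u_j)) · u_j.

Step by step this gives:
  u_1 = (3, 3, 0, -3)
  u_2 = (-1/3, -1/3, 2, -2/3)
  u_3 = (-37/14, 5/14, -8/7, -16/7)

Orthogonality check:
  u_2 · u_1 = 0 (should be 0)
  u_3 · u_1 = 0 (should be 0)
  u_3 · u_2 = 0 (should be 0)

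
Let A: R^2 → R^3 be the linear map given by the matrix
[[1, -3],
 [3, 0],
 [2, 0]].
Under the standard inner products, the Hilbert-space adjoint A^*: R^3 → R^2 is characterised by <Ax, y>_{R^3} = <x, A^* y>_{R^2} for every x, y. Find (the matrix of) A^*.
A^* = A^T =
[[1, 3, 2],
 [-3, 0, 0]]

For real matrices with standard dot products, the defining identity <Ax, y> = <x, A^* y> gives (Ax)^T y = x^T (A^*) y, i.e. x^T A^T y = x^T (A^*) y. Since this holds for all x, y, we must have A^* = A^T. Therefore
A^* =
[[1, 3, 2],
 [-3, 0, 0]].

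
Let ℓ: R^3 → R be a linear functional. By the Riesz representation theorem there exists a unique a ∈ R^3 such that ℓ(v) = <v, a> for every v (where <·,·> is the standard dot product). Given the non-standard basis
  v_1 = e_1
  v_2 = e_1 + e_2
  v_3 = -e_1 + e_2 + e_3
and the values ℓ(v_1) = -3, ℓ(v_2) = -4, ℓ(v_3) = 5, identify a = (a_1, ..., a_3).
a = (-3, -1, 3)

Write a = (a_1, ..., a_3) in the standard basis. For each basis vector v_i, ℓ(v_i) = <v_i, a> is a linear equation in the a_j's. Collect the n equations into a matrix system V a = ℓ, where row i of V is v_i (expressed in the standard basis). Since V is invertible (lower-triangular with 1s on the diagonal, up to permutation), solve by back-substitution:
  V =
[[1, 0, 0],
 [1, 1, 0],
 [-1, 1, 1]]
  V a = (-3, -4, 5)
Solving gives a = (-3, -1, 3).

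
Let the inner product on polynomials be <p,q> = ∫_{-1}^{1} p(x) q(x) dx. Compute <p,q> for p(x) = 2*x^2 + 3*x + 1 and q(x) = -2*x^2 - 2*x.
<p,q> = -104/15

Expand the product: p(x)·q(x) = -4*x^4 - 10*x^3 - 8*x^2 - 2*x.
∫_{-1}^{1} of each monomial x^k gives [2/(k+1) if k even, 0 if k odd]. Integrating term-by-term (or equivalently evaluating the antiderivative F(x) = -4*x^5/5 - 5*x^4/2 - 8*x^3/3 - x^2 at the endpoints):
  F(1) − F(−1) = -209/30 − (-1/30) = -104/15.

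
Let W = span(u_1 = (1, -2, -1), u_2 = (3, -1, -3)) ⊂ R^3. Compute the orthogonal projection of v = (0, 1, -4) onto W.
proj_W(v) = (2, 1, -2)

Set up U = [u_1 | ... | u_2] ∈ R^(3×2). The projector onto W = col(U) is P = U (U^T U)^(-1) U^T.
Compute U^T U =
  [6, 8]
  [8, 19],
and U^T v = (2, 11).
Solve U^T U · c = U^T v for the coefficients: c = (-1, 1). The projection is proj_W(v) = U c.
Check: (v - proj_W(v)) · u_1 = 0  (should be 0).
Check: (v - proj_W(v)) · u_2 = 0  (should be 0).
Result: proj_W(v) = (2, 1, -2).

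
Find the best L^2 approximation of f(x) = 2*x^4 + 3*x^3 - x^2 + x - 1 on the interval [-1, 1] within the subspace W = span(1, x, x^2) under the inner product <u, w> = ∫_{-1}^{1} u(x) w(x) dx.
g(x) = 5*x^2/7 + 14*x/5 - 41/35

The best approximation g ∈ W is the orthogonal projection of f onto W. Writing g = a_0 + a_1 x + a_2 x^2, the coefficients solve the normal equations G · a = b where
  G_{ij} = <φ_i, φ_j> and b_i = <f, φ_i>, with φ_0 = 1, φ_1 = x, φ_2 = x^2.
G =
  [2, 0, 2/3]
  [0, 2/3, 0]
  [2/3, 0, 2/5],
b = (-28/15, 28/15, -52/105).
Solving gives a_0 = -41/35, a_1 = 14/5, a_2 = 5/7, so
  g(x) = 5*x^2/7 + 14*x/5 - 41/35.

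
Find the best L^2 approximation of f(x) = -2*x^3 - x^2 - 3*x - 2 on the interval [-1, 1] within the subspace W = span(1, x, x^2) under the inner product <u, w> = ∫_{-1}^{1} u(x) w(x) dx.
g(x) = -x^2 - 21*x/5 - 2

The best approximation g ∈ W is the orthogonal projection of f onto W. Writing g = a_0 + a_1 x + a_2 x^2, the coefficients solve the normal equations G · a = b where
  G_{ij} = <φ_i, φ_j> and b_i = <f, φ_i>, with φ_0 = 1, φ_1 = x, φ_2 = x^2.
G =
  [2, 0, 2/3]
  [0, 2/3, 0]
  [2/3, 0, 2/5],
b = (-14/3, -14/5, -26/15).
Solving gives a_0 = -2, a_1 = -21/5, a_2 = -1, so
  g(x) = -x^2 - 21*x/5 - 2.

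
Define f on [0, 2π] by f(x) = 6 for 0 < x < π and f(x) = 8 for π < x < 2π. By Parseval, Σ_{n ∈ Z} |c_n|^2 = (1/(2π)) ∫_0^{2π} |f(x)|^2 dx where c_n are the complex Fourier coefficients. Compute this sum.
Σ |c_n|^2 = 50

Parseval equates the L^2 energy of f (normalised by 1/(2π)) with the ℓ^2 sum of its Fourier coefficients: (1/(2π)) ∫_0^{2π} |f|^2 = Σ |c_n|^2.
Compute the left side: (1/(2π)) [∫_0^π 6^2 dx + ∫_π^{2π} 8^2 dx] = (1/(2π)) · (36π + 64π) = (36 + 64)/2 = 50.
So Σ_{n ∈ Z} |c_n|^2 = 50.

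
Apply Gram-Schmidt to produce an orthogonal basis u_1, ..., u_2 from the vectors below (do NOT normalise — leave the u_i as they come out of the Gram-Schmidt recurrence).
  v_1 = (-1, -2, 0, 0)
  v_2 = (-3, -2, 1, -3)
Orthogonal basis:
  u_1 = (-1, -2, 0, 0)
  u_2 = (-8/5, 4/5, 1, -3)

Apply the Gram-Schmidt recurrence
  u_1 = v_1
  u_i = v_i − Σ_{j<i} ((v_i · u_j) / (u_j · u_j)) · u_j.

Step by step this gives:
  u_1 = (-1, -2, 0, 0)
  u_2 = (-8/5, 4/5, 1, -3)

Orthogonality check:
  u_2 · u_1 = 0 (should be 0)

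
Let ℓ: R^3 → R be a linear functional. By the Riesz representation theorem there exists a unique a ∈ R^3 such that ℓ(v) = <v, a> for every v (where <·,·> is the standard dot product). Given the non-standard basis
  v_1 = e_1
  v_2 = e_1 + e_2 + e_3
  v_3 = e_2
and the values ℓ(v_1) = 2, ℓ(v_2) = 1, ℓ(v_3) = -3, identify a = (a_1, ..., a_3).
a = (2, -3, 2)

Write a = (a_1, ..., a_3) in the standard basis. For each basis vector v_i, ℓ(v_i) = <v_i, a> is a linear equation in the a_j's. Collect the n equations into a matrix system V a = ℓ, where row i of V is v_i (expressed in the standard basis). Since V is invertible (lower-triangular with 1s on the diagonal, up to permutation), solve by back-substitution:
  V =
[[1, 0, 0],
 [1, 1, 1],
 [0, 1, 0]]
  V a = (2, 1, -3)
Solving gives a = (2, -3, 2).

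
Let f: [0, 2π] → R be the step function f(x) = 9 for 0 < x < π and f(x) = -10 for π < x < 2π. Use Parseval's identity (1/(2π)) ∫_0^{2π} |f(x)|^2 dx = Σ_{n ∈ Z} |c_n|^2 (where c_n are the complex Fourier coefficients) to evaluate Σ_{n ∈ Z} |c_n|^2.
Σ |c_n|^2 = 181/2

Parseval equates the L^2 energy of f (normalised by 1/(2π)) with the ℓ^2 sum of its Fourier coefficients: (1/(2π)) ∫_0^{2π} |f|^2 = Σ |c_n|^2.
Compute the left side: (1/(2π)) [∫_0^π 9^2 dx + ∫_π^{2π} (-10)^2 dx] = (1/(2π)) · (81π + 100π) = (81 + 100)/2 = 181/2.
So Σ_{n ∈ Z} |c_n|^2 = 181/2.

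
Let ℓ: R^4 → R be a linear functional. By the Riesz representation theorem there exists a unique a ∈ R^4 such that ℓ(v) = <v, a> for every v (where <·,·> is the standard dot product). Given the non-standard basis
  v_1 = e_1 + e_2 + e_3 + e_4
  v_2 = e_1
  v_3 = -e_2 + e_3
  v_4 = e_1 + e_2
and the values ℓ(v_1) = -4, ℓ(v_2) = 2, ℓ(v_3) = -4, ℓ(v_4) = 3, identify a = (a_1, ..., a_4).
a = (2, 1, -3, -4)

Write a = (a_1, ..., a_4) in the standard basis. For each basis vector v_i, ℓ(v_i) = <v_i, a> is a linear equation in the a_j's. Collect the n equations into a matrix system V a = ℓ, where row i of V is v_i (expressed in the standard basis). Since V is invertible (lower-triangular with 1s on the diagonal, up to permutation), solve by back-substitution:
  V =
[[1, 1, 1, 1],
 [1, 0, 0, 0],
 [0, -1, 1, 0],
 [1, 1, 0, 0]]
  V a = (-4, 2, -4, 3)
Solving gives a = (2, 1, -3, -4).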